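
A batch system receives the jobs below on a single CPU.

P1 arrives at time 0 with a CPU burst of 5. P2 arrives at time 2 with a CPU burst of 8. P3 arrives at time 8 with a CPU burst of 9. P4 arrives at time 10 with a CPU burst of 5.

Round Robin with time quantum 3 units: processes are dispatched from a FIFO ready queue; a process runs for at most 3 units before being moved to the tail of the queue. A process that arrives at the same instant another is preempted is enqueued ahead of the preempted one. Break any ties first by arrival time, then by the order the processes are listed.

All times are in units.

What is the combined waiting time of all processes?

Schedule: | P1 0-3 | P2 3-6 | P1 6-8 | P2 8-11 | P3 11-14 | P4 14-17 | P2 17-19 | P3 19-22 | P4 22-24 | P3 24-27 |
Completion: P1=8  P2=19  P3=27  P4=24
Turnaround (C−A): P1=8  P2=17  P3=19  P4=14
Waiting = turnaround − burst: P1=3, P2=9, P3=10, P4=9
Total waiting = 3 + 9 + 10 + 9 = 31

31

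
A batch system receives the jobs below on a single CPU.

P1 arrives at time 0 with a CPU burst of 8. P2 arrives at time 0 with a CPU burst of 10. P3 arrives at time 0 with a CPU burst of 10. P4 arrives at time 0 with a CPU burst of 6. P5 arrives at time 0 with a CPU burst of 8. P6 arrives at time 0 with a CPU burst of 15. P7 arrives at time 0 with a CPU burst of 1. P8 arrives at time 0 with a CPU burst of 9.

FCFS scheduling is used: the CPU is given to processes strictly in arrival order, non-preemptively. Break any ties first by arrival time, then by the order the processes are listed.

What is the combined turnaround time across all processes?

312

Gantt: | P1 0-8 | P2 8-18 | P3 18-28 | P4 28-34 | P5 34-42 | P6 42-57 | P7 57-58 | P8 58-67 |
Completion: P1=8  P2=18  P3=28  P4=34  P5=42  P6=57  P7=58  P8=67
Turnaround (C−A): P1=8  P2=18  P3=28  P4=34  P5=42  P6=57  P7=58  P8=67
Turnaround = completion − arrival: P1=8, P2=18, P3=28, P4=34, P5=42, P6=57, P7=58, P8=67
Total turnaround = 8 + 18 + 28 + 34 + 42 + 57 + 58 + 67 = 312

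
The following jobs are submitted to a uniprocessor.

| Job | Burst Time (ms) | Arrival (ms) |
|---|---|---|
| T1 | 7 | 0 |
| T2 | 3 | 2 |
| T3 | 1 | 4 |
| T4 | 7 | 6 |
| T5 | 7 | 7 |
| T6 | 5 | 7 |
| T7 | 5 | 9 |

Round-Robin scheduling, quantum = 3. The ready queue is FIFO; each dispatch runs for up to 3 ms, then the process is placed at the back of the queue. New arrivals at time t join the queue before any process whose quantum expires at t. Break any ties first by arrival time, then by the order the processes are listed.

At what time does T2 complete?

Timeline: | T1 0-3 | T2 3-6 | T1 6-9 | T3 9-10 | T4 10-13 | T5 13-16 | T6 16-19 | T7 19-22 | T1 22-23 | T4 23-26 | T5 26-29 | T6 29-31 | T7 31-33 | T4 33-34 | T5 34-35 |
Completion: T1=23  T2=6  T3=10  T4=34  T5=35  T6=31  T7=33
Turnaround (C−A): T1=23  T2=4  T3=6  T4=28  T5=28  T6=24  T7=24

6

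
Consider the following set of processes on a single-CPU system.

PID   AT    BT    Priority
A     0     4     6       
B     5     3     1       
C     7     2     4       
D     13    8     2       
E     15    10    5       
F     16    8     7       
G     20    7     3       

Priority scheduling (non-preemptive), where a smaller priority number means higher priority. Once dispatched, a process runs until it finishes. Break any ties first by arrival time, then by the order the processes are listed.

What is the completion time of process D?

Timeline: | A 0-4 | idle 4-5 | B 5-8 | C 8-10 | idle 10-13 | D 13-21 | G 21-28 | E 28-38 | F 38-46 |
Completion: A=4  B=8  C=10  D=21  E=38  F=46  G=28
Turnaround (C−A): A=4  B=3  C=3  D=8  E=23  F=30  G=8

21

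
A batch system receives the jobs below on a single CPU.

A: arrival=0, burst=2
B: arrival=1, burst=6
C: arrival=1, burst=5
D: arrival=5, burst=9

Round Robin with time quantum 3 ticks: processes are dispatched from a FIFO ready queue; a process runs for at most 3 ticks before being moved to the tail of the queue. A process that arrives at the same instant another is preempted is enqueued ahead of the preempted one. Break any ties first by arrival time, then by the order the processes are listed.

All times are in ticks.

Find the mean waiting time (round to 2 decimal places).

Schedule: | A 0-2 | B 2-5 | C 5-8 | D 8-11 | B 11-14 | C 14-16 | D 16-22 |
Completion: A=2  B=14  C=16  D=22
Waiting times: A=0, B=7, C=10, D=8
Average waiting = (0+7+10+8) / 4 = 25/4 = 6.25

6.25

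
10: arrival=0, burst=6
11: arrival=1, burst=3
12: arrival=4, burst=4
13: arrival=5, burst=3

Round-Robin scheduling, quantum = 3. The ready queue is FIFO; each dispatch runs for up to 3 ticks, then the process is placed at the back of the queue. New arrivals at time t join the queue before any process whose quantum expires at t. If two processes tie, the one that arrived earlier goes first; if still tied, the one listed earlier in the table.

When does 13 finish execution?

15

Gantt: | 10 0-3 | 11 3-6 | 10 6-9 | 12 9-12 | 13 12-15 | 12 15-16 |
Completion: 10=9  11=6  12=16  13=15
Turnaround (C−A): 10=9  11=5  12=12  13=10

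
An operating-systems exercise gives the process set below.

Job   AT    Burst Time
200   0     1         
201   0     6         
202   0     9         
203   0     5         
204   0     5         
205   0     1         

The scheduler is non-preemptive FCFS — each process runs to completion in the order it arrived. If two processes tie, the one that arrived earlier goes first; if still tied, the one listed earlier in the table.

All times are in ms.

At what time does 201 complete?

7

Schedule: | 200 0-1 | 201 1-7 | 202 7-16 | 203 16-21 | 204 21-26 | 205 26-27 |
Completion: 200=1  201=7  202=16  203=21  204=26  205=27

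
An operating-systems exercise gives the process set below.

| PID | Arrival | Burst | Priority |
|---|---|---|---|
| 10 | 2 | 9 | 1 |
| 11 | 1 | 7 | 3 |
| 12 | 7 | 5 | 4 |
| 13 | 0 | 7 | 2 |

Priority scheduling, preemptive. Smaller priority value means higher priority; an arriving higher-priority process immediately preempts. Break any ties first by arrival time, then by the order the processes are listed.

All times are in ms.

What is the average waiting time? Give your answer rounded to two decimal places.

10.00

Gantt: | 13 0-2 | 10 2-11 | 13 11-16 | 11 16-23 | 12 23-28 |
Completion: 10=11  11=23  12=28  13=16
Turnaround (C−A): 10=9  11=22  12=21  13=16
Waiting times: 10=0, 11=15, 12=16, 13=9
Average waiting = (0+15+16+9) / 4 = 40/4 = 10.00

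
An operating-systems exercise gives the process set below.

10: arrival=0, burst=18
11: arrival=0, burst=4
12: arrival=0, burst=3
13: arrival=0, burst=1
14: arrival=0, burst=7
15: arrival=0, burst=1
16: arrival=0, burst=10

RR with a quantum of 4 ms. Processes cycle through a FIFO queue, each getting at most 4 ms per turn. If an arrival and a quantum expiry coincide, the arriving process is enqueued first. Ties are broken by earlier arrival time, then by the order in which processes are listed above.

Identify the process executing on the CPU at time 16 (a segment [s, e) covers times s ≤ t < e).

15

Schedule: | 10 0-4 | 11 4-8 | 12 8-11 | 13 11-12 | 14 12-16 | 15 16-17 | 16 17-21 | 10 21-25 | 14 25-28 | 16 28-32 | 10 32-36 | 16 36-38 | 10 38-44 |
Completion: 10=44  11=8  12=11  13=12  14=28  15=17  16=38
Turnaround (C−A): 10=44  11=8  12=11  13=12  14=28  15=17  16=38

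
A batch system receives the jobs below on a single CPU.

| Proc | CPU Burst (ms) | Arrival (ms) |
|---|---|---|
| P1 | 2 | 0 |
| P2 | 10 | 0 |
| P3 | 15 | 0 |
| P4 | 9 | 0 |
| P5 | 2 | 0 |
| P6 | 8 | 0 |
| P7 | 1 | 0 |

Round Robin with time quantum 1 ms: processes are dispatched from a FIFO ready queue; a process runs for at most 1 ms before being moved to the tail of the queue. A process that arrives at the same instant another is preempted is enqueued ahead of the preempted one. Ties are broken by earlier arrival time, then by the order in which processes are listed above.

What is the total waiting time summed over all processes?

Timeline: | P1 0-1 | P2 1-2 | P3 2-3 | P4 3-4 | P5 4-5 | P6 5-6 | P7 6-7 | P1 7-8 | P2 8-9 | P3 9-10 | P4 10-11 | P5 11-12 | P6 12-13 | P2 13-14 | P3 14-15 | P4 15-16 | P6 16-17 | P2 17-18 | P3 18-19 | P4 19-20 | P6 20-21 | P2 21-22 | P3 22-23 | P4 23-24 | P6 24-25 | P2 25-26 | P3 26-27 | P4 27-28 | P6 28-29 | P2 29-30 | P3 30-31 | P4 31-32 | P6 32-33 | P2 33-34 | P3 34-35 | P4 35-36 | P6 36-37 | P2 37-38 | P3 38-39 | P4 39-40 | P2 40-41 | P3 41-47 |
Completion: P1=8  P2=41  P3=47  P4=40  P5=12  P6=37  P7=7
Waiting = turnaround − burst: P1=6, P2=31, P3=32, P4=31, P5=10, P6=29, P7=6
Total waiting = 6 + 31 + 32 + 31 + 10 + 29 + 6 = 145

145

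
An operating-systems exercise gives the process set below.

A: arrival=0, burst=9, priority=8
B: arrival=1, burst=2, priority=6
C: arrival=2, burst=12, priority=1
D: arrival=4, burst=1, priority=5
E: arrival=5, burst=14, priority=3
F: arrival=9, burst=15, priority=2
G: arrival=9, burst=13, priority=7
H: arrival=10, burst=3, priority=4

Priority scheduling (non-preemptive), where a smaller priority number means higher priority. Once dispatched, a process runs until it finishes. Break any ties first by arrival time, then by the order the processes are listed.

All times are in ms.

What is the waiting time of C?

Gantt: | A 0-9 | C 9-21 | F 21-36 | E 36-50 | H 50-53 | D 53-54 | B 54-56 | G 56-69 |
Completion: A=9  B=56  C=21  D=54  E=50  F=36  G=69  H=53
Turnaround (C−A): A=9  B=55  C=19  D=50  E=45  F=27  G=60  H=43
Waiting(C) = turnaround − burst = 19 − 12 = 7

7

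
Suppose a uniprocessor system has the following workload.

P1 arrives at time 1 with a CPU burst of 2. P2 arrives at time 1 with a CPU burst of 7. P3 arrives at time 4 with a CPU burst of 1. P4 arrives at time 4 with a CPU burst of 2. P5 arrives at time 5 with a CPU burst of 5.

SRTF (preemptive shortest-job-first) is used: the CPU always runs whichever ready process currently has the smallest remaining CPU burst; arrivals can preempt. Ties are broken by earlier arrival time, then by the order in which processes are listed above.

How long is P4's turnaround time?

Schedule: | idle 0-1 | P1 1-3 | P2 3-4 | P3 4-5 | P4 5-7 | P5 7-12 | P2 12-18 |
Completion: P1=3  P2=18  P3=5  P4=7  P5=12
Turnaround(P4) = completion − arrival = 7 − 4 = 3

3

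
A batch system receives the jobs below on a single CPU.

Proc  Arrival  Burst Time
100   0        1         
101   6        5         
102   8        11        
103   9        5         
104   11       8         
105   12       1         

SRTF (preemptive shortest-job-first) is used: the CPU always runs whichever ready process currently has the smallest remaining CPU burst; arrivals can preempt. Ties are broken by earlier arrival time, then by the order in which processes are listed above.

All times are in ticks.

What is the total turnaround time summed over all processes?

57

Timeline: | 100 0-1 | idle 1-6 | 101 6-11 | 103 11-12 | 105 12-13 | 103 13-17 | 104 17-25 | 102 25-36 |
Completion: 100=1  101=11  102=36  103=17  104=25  105=13
Turnaround = completion − arrival: 100=1, 101=5, 102=28, 103=8, 104=14, 105=1
Total turnaround = 1 + 5 + 28 + 8 + 14 + 1 = 57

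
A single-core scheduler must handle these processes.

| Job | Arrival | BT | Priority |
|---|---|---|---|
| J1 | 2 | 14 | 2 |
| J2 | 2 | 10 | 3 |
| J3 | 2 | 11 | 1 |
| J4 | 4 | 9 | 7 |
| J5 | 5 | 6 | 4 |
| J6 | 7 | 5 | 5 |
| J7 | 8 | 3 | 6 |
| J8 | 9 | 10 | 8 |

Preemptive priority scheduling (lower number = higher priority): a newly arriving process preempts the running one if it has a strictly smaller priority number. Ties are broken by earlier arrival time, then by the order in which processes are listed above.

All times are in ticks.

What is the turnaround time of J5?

Timeline: | idle 0-2 | J3 2-13 | J1 13-27 | J2 27-37 | J5 37-43 | J6 43-48 | J7 48-51 | J4 51-60 | J8 60-70 |
Completion: J1=27  J2=37  J3=13  J4=60  J5=43  J6=48  J7=51  J8=70
Turnaround(J5) = completion − arrival = 43 − 5 = 38

38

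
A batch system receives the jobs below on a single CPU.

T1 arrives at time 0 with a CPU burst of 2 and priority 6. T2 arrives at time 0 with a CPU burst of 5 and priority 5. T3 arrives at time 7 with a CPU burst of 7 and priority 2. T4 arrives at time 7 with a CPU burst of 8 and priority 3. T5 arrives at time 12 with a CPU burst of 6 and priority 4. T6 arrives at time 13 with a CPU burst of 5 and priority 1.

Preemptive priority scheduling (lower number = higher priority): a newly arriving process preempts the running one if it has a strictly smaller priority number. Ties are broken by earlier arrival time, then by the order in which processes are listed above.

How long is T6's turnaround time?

Schedule: | T2 0-5 | T1 5-7 | T3 7-13 | T6 13-18 | T3 18-19 | T4 19-27 | T5 27-33 |
Completion: T1=7  T2=5  T3=19  T4=27  T5=33  T6=18
Turnaround (C−A): T1=7  T2=5  T3=12  T4=20  T5=21  T6=5
Turnaround(T6) = completion − arrival = 18 − 13 = 5

5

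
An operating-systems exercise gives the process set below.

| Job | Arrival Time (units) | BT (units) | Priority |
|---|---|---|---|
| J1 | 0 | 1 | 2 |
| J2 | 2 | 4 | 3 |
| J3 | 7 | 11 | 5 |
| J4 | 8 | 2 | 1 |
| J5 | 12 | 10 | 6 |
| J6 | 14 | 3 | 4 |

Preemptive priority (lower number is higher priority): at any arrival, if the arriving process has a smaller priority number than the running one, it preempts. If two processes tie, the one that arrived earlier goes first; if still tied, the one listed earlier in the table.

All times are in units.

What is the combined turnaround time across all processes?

Timeline: | J1 0-1 | idle 1-2 | J2 2-6 | idle 6-7 | J3 7-8 | J4 8-10 | J3 10-14 | J6 14-17 | J3 17-23 | J5 23-33 |
Completion: J1=1  J2=6  J3=23  J4=10  J5=33  J6=17
Turnaround = completion − arrival: J1=1, J2=4, J3=16, J4=2, J5=21, J6=3
Total turnaround = 1 + 4 + 16 + 2 + 21 + 3 = 47

47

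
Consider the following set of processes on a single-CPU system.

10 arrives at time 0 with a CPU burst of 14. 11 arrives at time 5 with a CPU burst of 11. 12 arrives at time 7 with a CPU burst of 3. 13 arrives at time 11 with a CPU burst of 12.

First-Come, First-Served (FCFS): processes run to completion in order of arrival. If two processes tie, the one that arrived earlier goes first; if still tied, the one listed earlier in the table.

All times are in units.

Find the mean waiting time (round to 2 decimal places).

Gantt: | 10 0-14 | 11 14-25 | 12 25-28 | 13 28-40 |
Completion: 10=14  11=25  12=28  13=40
Turnaround (C−A): 10=14  11=20  12=21  13=29
Waiting times: 10=0, 11=9, 12=18, 13=17
Average waiting = (0+9+18+17) / 4 = 44/4 = 11.00

11.00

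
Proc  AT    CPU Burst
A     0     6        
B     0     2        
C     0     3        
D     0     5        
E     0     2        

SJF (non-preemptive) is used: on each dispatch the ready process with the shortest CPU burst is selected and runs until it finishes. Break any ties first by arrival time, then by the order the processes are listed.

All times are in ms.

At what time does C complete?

7

Gantt: | B 0-2 | E 2-4 | C 4-7 | D 7-12 | A 12-18 |
Completion: A=18  B=2  C=7  D=12  E=4
Turnaround (C−A): A=18  B=2  C=7  D=12  E=4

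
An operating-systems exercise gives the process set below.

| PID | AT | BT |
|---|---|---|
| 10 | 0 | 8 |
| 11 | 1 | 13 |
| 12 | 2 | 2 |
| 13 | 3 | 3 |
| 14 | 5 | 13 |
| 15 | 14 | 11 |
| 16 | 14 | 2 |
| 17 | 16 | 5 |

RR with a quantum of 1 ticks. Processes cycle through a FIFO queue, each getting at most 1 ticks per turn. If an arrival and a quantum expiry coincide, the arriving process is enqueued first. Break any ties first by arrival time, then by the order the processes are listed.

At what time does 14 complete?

56

Timeline: | 10 0-1 | 11 1-2 | 10 2-3 | 12 3-4 | 11 4-5 | 13 5-6 | 10 6-7 | 12 7-8 | 14 8-9 | 11 9-10 | 13 10-11 | 10 11-12 | 14 12-13 | 11 13-14 | 13 14-15 | 10 15-16 | 14 16-17 | 15 17-18 | 16 18-19 | 11 19-20 | 17 20-21 | 10 21-22 | 14 22-23 | 15 23-24 | 16 24-25 | 11 25-26 | 17 26-27 | 10 27-28 | 14 28-29 | 15 29-30 | 11 30-31 | 17 31-32 | 10 32-33 | 14 33-34 | 15 34-35 | 11 35-36 | 17 36-37 | 14 37-38 | 15 38-39 | 11 39-40 | 17 40-41 | 14 41-42 | 15 42-43 | 11 43-44 | 14 44-45 | 15 45-46 | 11 46-47 | 14 47-48 | 15 48-49 | 11 49-50 | 14 50-51 | 15 51-52 | 11 52-53 | 14 53-54 | 15 54-55 | 14 55-56 | 15 56-57 |
Completion: 10=33  11=53  12=8  13=15  14=56  15=57  16=25  17=41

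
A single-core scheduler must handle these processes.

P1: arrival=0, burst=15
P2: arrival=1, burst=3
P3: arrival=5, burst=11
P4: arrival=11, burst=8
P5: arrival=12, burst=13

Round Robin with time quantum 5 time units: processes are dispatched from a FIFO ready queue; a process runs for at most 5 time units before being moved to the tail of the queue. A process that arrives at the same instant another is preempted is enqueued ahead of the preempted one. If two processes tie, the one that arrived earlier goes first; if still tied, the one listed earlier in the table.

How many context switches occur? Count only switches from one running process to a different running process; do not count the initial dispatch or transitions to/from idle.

Timeline: | P1 0-5 | P2 5-8 | P3 8-13 | P1 13-18 | P4 18-23 | P5 23-28 | P3 28-33 | P1 33-38 | P4 38-41 | P5 41-46 | P3 46-47 | P5 47-50 |
Completion: P1=38  P2=8  P3=47  P4=41  P5=50
Turnaround (C−A): P1=38  P2=7  P3=42  P4=30  P5=38

11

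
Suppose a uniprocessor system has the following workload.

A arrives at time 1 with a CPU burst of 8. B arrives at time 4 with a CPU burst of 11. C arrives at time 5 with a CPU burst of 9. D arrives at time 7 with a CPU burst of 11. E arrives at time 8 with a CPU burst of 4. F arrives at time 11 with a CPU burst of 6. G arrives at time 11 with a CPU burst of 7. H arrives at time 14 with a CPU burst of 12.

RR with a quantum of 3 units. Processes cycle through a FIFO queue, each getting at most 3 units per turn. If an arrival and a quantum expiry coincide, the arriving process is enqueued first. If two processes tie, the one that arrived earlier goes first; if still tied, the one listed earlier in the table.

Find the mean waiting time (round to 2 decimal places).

36.50

Gantt: | idle 0-1 | A 1-4 | B 4-7 | A 7-10 | C 10-13 | D 13-16 | B 16-19 | E 19-22 | A 22-24 | F 24-27 | G 27-30 | C 30-33 | H 33-36 | D 36-39 | B 39-42 | E 42-43 | F 43-46 | G 46-49 | C 49-52 | H 52-55 | D 55-58 | B 58-60 | G 60-61 | H 61-64 | D 64-66 | H 66-69 |
Completion: A=24  B=60  C=52  D=66  E=43  F=46  G=61  H=69
Waiting times: A=15, B=45, C=38, D=48, E=31, F=29, G=43, H=43
Average waiting = (15+45+38+48+31+29+43+43) / 8 = 292/8 = 36.50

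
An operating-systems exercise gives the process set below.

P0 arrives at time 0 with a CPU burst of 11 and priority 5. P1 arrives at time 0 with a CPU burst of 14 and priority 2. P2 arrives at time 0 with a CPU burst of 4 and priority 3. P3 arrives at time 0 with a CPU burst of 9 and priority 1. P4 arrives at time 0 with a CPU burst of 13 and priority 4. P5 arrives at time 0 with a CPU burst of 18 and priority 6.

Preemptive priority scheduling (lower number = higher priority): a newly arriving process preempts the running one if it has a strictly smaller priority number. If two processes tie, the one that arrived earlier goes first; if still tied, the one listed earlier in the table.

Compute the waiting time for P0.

40

Timeline: | P3 0-9 | P1 9-23 | P2 23-27 | P4 27-40 | P0 40-51 | P5 51-69 |
Completion: P0=51  P1=23  P2=27  P3=9  P4=40  P5=69
Turnaround (C−A): P0=51  P1=23  P2=27  P3=9  P4=40  P5=69
Waiting(P0) = turnaround − burst = 51 − 11 = 40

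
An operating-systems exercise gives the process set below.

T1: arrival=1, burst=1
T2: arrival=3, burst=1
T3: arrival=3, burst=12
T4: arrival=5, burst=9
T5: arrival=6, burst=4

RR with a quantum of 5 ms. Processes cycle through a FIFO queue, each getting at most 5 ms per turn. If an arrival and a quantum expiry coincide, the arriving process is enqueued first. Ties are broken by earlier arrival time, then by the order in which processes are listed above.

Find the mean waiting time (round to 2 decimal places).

7.00

Gantt: | idle 0-1 | T1 1-2 | idle 2-3 | T2 3-4 | T3 4-9 | T4 9-14 | T5 14-18 | T3 18-23 | T4 23-27 | T3 27-29 |
Completion: T1=2  T2=4  T3=29  T4=27  T5=18
Turnaround (C−A): T1=1  T2=1  T3=26  T4=22  T5=12
Waiting times: T1=0, T2=0, T3=14, T4=13, T5=8
Average waiting = (0+0+14+13+8) / 5 = 35/5 = 7.00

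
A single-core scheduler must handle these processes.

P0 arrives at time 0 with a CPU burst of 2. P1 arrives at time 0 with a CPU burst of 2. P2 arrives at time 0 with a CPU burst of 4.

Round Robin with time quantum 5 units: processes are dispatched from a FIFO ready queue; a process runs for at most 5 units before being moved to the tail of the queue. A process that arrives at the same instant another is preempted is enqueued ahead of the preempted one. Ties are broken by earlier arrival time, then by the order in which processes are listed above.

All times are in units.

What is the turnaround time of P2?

Timeline: | P0 0-2 | P1 2-4 | P2 4-8 |
Completion: P0=2  P1=4  P2=8
Turnaround (C−A): P0=2  P1=4  P2=8
Turnaround(P2) = completion − arrival = 8 − 0 = 8

8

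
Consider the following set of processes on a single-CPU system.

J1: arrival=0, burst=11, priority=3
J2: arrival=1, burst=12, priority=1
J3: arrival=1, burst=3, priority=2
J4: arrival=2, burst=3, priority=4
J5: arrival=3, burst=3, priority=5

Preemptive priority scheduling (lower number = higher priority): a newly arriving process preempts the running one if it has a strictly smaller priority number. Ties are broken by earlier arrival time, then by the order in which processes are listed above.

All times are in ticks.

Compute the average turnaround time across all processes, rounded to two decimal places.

Gantt: | J1 0-1 | J2 1-13 | J3 13-16 | J1 16-26 | J4 26-29 | J5 29-32 |
Completion: J1=26  J2=13  J3=16  J4=29  J5=32
Turnaround times: J1=26, J2=12, J3=15, J4=27, J5=29
Average turnaround = (26+12+15+27+29) / 5 = 109/5 = 21.80

21.80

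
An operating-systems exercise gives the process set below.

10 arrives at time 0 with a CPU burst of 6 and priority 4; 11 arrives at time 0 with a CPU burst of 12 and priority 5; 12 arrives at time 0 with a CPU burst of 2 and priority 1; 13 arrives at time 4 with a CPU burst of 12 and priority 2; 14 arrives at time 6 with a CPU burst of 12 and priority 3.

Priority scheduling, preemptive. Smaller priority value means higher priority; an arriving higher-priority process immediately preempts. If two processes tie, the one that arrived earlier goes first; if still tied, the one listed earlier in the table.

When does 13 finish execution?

16

Schedule: | 12 0-2 | 10 2-4 | 13 4-16 | 14 16-28 | 10 28-32 | 11 32-44 |
Completion: 10=32  11=44  12=2  13=16  14=28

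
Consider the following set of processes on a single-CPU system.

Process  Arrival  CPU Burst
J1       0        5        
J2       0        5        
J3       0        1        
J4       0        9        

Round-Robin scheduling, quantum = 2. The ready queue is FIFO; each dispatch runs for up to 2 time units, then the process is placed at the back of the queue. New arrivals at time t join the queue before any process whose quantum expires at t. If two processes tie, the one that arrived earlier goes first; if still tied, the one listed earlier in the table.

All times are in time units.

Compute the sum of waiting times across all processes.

34

Gantt: | J1 0-2 | J2 2-4 | J3 4-5 | J4 5-7 | J1 7-9 | J2 9-11 | J4 11-13 | J1 13-14 | J2 14-15 | J4 15-20 |
Completion: J1=14  J2=15  J3=5  J4=20
Turnaround (C−A): J1=14  J2=15  J3=5  J4=20
Waiting = turnaround − burst: J1=9, J2=10, J3=4, J4=11
Total waiting = 9 + 10 + 4 + 11 = 34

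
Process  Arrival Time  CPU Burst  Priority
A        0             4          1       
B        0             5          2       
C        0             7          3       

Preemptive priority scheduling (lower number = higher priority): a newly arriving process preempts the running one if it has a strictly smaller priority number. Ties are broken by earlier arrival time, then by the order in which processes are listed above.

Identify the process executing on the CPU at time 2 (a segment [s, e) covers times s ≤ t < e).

Timeline: | A 0-4 | B 4-9 | C 9-16 |
Completion: A=4  B=9  C=16

A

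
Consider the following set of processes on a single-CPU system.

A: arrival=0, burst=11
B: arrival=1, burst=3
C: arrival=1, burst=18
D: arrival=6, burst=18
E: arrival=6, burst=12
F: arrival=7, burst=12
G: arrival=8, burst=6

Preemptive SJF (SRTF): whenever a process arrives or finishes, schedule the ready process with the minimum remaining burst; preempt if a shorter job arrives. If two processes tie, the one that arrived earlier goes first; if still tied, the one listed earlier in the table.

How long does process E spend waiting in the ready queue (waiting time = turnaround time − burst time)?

Gantt: | A 0-1 | B 1-4 | A 4-14 | G 14-20 | E 20-32 | F 32-44 | C 44-62 | D 62-80 |
Completion: A=14  B=4  C=62  D=80  E=32  F=44  G=20
Turnaround (C−A): A=14  B=3  C=61  D=74  E=26  F=37  G=12
Waiting(E) = turnaround − burst = 26 − 12 = 14

14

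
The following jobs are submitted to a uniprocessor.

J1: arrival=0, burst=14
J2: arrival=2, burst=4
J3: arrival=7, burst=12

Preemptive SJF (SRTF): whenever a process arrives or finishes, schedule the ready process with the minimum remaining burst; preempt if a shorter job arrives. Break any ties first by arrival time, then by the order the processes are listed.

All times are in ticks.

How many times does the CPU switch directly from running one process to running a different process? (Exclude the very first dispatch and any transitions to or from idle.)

3

Timeline: | J1 0-2 | J2 2-6 | J1 6-18 | J3 18-30 |
Completion: J1=18  J2=6  J3=30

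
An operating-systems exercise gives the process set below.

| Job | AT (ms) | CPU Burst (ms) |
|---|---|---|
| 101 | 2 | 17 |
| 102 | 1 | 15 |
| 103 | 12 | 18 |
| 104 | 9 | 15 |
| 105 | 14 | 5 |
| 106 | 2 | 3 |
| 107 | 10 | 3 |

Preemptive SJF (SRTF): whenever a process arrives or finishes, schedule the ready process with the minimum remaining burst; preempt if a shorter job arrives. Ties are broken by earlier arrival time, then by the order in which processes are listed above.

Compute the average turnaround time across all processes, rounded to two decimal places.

Timeline: | idle 0-1 | 102 1-2 | 106 2-5 | 102 5-10 | 107 10-13 | 102 13-14 | 105 14-19 | 102 19-27 | 104 27-42 | 101 42-59 | 103 59-77 |
Completion: 101=59  102=27  103=77  104=42  105=19  106=5  107=13
Turnaround (C−A): 101=57  102=26  103=65  104=33  105=5  106=3  107=3
Turnaround times: 101=57, 102=26, 103=65, 104=33, 105=5, 106=3, 107=3
Average turnaround = (57+26+65+33+5+3+3) / 7 = 192/7 = 27.43

27.43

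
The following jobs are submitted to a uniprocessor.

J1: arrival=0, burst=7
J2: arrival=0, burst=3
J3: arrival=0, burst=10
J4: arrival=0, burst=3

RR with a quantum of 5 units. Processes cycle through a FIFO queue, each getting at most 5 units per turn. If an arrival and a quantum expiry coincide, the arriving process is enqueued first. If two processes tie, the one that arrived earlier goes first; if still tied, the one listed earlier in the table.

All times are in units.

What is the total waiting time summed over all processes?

42

Timeline: | J1 0-5 | J2 5-8 | J3 8-13 | J4 13-16 | J1 16-18 | J3 18-23 |
Completion: J1=18  J2=8  J3=23  J4=16
Turnaround (C−A): J1=18  J2=8  J3=23  J4=16
Waiting = turnaround − burst: J1=11, J2=5, J3=13, J4=13
Total waiting = 11 + 5 + 13 + 13 = 42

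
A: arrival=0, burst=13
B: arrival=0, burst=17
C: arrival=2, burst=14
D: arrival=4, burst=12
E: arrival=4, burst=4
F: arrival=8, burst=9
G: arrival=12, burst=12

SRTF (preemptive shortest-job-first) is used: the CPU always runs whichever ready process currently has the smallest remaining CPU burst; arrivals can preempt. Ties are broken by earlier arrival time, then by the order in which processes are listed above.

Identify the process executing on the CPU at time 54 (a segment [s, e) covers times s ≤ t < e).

C

Schedule: | A 0-4 | E 4-8 | A 8-17 | F 17-26 | D 26-38 | G 38-50 | C 50-64 | B 64-81 |
Completion: A=17  B=81  C=64  D=38  E=8  F=26  G=50
Turnaround (C−A): A=17  B=81  C=62  D=34  E=4  F=18  G=38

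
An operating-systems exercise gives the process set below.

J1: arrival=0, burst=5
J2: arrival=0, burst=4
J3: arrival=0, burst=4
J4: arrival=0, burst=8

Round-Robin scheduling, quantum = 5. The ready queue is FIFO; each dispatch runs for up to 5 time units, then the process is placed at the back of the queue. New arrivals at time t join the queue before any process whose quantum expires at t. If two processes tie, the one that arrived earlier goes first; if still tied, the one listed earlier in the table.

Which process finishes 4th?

Schedule: | J1 0-5 | J2 5-9 | J3 9-13 | J4 13-21 |
Completion: J1=5  J2=9  J3=13  J4=21
Turnaround (C−A): J1=5  J2=9  J3=13  J4=21
Finish order: J1 → J2 → J3 → J4

J4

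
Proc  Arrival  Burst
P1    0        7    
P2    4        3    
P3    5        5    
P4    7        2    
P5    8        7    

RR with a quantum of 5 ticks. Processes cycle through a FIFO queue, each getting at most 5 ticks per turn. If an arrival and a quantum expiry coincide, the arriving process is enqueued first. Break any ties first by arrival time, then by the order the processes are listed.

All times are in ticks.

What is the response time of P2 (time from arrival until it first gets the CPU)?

Schedule: | P1 0-5 | P2 5-8 | P3 8-13 | P1 13-15 | P4 15-17 | P5 17-24 |
Completion: P1=15  P2=8  P3=13  P4=17  P5=24
Response(P2) = first start − arrival = 5 − 4 = 1

1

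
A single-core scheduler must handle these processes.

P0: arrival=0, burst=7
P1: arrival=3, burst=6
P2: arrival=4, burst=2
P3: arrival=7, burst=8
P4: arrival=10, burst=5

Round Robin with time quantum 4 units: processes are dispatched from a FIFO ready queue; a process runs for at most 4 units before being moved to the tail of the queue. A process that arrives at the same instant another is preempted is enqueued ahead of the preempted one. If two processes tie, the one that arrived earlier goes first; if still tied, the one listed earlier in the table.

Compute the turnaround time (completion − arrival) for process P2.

Timeline: | P0 0-4 | P1 4-8 | P2 8-10 | P0 10-13 | P3 13-17 | P1 17-19 | P4 19-23 | P3 23-27 | P4 27-28 |
Completion: P0=13  P1=19  P2=10  P3=27  P4=28
Turnaround (C−A): P0=13  P1=16  P2=6  P3=20  P4=18
Turnaround(P2) = completion − arrival = 10 − 4 = 6

6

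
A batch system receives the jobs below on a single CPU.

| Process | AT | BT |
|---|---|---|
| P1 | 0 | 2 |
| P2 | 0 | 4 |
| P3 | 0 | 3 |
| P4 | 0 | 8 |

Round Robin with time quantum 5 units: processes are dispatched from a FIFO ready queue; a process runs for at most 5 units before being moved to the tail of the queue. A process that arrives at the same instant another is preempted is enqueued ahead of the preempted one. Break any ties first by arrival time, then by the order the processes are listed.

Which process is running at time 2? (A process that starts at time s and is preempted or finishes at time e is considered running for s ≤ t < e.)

P2

Timeline: | P1 0-2 | P2 2-6 | P3 6-9 | P4 9-17 |
Completion: P1=2  P2=6  P3=9  P4=17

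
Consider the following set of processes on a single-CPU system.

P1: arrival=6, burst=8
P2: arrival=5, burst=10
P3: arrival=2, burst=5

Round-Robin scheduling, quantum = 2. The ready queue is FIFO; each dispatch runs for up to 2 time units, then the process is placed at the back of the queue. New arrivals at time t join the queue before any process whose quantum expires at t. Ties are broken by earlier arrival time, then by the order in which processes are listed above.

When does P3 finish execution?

11

Timeline: | idle 0-2 | P3 2-6 | P2 6-8 | P1 8-10 | P3 10-11 | P2 11-13 | P1 13-15 | P2 15-17 | P1 17-19 | P2 19-21 | P1 21-23 | P2 23-25 |
Completion: P1=23  P2=25  P3=11
Turnaround (C−A): P1=17  P2=20  P3=9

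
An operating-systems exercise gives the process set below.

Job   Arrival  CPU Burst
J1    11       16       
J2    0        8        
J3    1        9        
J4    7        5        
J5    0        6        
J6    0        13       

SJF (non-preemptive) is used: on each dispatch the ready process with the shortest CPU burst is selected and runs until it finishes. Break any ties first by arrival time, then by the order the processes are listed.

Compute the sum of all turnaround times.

Timeline: | J5 0-6 | J2 6-14 | J4 14-19 | J3 19-28 | J6 28-41 | J1 41-57 |
Completion: J1=57  J2=14  J3=28  J4=19  J5=6  J6=41
Turnaround = completion − arrival: J1=46, J2=14, J3=27, J4=12, J5=6, J6=41
Total turnaround = 46 + 14 + 27 + 12 + 6 + 41 = 146

146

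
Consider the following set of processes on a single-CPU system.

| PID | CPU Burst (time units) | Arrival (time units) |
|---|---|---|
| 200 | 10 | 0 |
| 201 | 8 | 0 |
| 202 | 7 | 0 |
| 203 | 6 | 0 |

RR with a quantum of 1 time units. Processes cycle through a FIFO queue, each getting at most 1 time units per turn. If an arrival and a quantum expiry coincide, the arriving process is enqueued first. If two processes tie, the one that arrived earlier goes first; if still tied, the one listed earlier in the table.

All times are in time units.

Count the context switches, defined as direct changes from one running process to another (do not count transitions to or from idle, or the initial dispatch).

29

Schedule: | 200 0-1 | 201 1-2 | 202 2-3 | 203 3-4 | 200 4-5 | 201 5-6 | 202 6-7 | 203 7-8 | 200 8-9 | 201 9-10 | 202 10-11 | 203 11-12 | 200 12-13 | 201 13-14 | 202 14-15 | 203 15-16 | 200 16-17 | 201 17-18 | 202 18-19 | 203 19-20 | 200 20-21 | 201 21-22 | 202 22-23 | 203 23-24 | 200 24-25 | 201 25-26 | 202 26-27 | 200 27-28 | 201 28-29 | 200 29-31 |
Completion: 200=31  201=29  202=27  203=24
Turnaround (C−A): 200=31  201=29  202=27  203=24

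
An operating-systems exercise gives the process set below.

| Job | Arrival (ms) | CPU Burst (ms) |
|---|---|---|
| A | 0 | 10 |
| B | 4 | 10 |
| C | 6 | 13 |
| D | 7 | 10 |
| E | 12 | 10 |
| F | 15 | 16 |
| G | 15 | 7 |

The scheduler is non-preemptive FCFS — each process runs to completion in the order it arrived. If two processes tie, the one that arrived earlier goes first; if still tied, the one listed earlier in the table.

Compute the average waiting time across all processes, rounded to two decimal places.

Gantt: | A 0-10 | B 10-20 | C 20-33 | D 33-43 | E 43-53 | F 53-69 | G 69-76 |
Completion: A=10  B=20  C=33  D=43  E=53  F=69  G=76
Turnaround (C−A): A=10  B=16  C=27  D=36  E=41  F=54  G=61
Waiting times: A=0, B=6, C=14, D=26, E=31, F=38, G=54
Average waiting = (0+6+14+26+31+38+54) / 7 = 169/7 = 24.14

24.14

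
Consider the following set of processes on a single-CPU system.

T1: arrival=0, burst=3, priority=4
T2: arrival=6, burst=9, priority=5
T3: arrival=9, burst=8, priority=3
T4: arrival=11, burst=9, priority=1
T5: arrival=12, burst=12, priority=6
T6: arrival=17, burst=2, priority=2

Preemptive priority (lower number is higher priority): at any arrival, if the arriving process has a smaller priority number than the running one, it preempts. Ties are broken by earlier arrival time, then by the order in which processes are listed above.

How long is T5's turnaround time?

Timeline: | T1 0-3 | idle 3-6 | T2 6-9 | T3 9-11 | T4 11-20 | T6 20-22 | T3 22-28 | T2 28-34 | T5 34-46 |
Completion: T1=3  T2=34  T3=28  T4=20  T5=46  T6=22
Turnaround (C−A): T1=3  T2=28  T3=19  T4=9  T5=34  T6=5
Turnaround(T5) = completion − arrival = 46 − 12 = 34

34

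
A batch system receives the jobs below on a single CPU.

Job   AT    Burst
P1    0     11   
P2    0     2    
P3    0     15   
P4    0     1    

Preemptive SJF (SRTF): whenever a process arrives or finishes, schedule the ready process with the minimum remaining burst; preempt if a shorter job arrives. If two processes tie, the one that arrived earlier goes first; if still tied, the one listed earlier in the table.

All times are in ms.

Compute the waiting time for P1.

3

Timeline: | P4 0-1 | P2 1-3 | P1 3-14 | P3 14-29 |
Completion: P1=14  P2=3  P3=29  P4=1
Turnaround (C−A): P1=14  P2=3  P3=29  P4=1
Waiting(P1) = turnaround − burst = 14 − 11 = 3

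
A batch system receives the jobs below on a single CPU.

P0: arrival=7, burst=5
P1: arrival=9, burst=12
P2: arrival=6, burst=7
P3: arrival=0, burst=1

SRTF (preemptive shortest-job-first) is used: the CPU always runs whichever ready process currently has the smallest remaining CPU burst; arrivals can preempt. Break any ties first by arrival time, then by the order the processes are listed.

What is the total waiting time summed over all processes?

14

Schedule: | P3 0-1 | idle 1-6 | P2 6-7 | P0 7-12 | P2 12-18 | P1 18-30 |
Completion: P0=12  P1=30  P2=18  P3=1
Waiting = turnaround − burst: P0=0, P1=9, P2=5, P3=0
Total waiting = 0 + 9 + 5 + 0 = 14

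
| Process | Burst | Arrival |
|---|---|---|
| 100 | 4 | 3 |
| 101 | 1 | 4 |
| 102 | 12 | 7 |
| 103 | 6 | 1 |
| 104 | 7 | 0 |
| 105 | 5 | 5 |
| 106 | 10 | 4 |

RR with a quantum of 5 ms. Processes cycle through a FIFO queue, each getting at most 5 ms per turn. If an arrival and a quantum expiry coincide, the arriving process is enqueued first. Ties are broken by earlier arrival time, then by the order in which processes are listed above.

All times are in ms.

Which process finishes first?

Timeline: | 104 0-5 | 103 5-10 | 100 10-14 | 101 14-15 | 106 15-20 | 105 20-25 | 104 25-27 | 102 27-32 | 103 32-33 | 106 33-38 | 102 38-45 |
Completion: 100=14  101=15  102=45  103=33  104=27  105=25  106=38
Finish order: 100 → 101 → 105 → 104 → 103 → 106 → 102

100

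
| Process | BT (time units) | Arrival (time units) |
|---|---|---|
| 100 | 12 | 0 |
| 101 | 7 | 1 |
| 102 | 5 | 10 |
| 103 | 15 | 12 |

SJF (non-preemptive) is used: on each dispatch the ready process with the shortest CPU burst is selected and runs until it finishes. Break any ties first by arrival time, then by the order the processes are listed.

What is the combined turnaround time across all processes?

69

Timeline: | 100 0-12 | 102 12-17 | 101 17-24 | 103 24-39 |
Completion: 100=12  101=24  102=17  103=39
Turnaround (C−A): 100=12  101=23  102=7  103=27
Turnaround = completion − arrival: 100=12, 101=23, 102=7, 103=27
Total turnaround = 12 + 23 + 7 + 27 = 69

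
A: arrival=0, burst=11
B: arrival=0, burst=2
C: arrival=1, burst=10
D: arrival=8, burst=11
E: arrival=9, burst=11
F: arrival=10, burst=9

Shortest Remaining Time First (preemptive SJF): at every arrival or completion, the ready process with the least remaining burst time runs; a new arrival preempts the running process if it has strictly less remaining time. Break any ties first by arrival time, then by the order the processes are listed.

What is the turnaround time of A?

32

Gantt: | B 0-2 | C 2-12 | F 12-21 | A 21-32 | D 32-43 | E 43-54 |
Completion: A=32  B=2  C=12  D=43  E=54  F=21
Turnaround (C−A): A=32  B=2  C=11  D=35  E=45  F=11
Turnaround(A) = completion − arrival = 32 − 0 = 32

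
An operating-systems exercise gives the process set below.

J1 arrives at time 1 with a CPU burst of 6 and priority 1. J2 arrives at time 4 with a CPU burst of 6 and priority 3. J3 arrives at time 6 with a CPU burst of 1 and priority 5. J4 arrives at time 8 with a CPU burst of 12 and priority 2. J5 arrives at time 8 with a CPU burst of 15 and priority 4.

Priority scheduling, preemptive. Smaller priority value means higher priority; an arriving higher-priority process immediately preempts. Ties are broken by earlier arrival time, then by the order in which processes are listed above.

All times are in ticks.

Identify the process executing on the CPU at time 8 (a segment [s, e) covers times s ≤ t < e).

Schedule: | idle 0-1 | J1 1-7 | J2 7-8 | J4 8-20 | J2 20-25 | J5 25-40 | J3 40-41 |
Completion: J1=7  J2=25  J3=41  J4=20  J5=40

J4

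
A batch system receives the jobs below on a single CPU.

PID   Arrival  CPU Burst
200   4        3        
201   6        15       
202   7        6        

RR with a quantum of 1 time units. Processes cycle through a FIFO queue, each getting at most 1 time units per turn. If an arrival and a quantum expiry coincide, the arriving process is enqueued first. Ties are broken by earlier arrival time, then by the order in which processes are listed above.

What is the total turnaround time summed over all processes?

38

Schedule: | idle 0-4 | 200 4-6 | 201 6-7 | 200 7-8 | 202 8-9 | 201 9-10 | 202 10-11 | 201 11-12 | 202 12-13 | 201 13-14 | 202 14-15 | 201 15-16 | 202 16-17 | 201 17-18 | 202 18-19 | 201 19-28 |
Completion: 200=8  201=28  202=19
Turnaround = completion − arrival: 200=4, 201=22, 202=12
Total turnaround = 4 + 22 + 12 = 38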